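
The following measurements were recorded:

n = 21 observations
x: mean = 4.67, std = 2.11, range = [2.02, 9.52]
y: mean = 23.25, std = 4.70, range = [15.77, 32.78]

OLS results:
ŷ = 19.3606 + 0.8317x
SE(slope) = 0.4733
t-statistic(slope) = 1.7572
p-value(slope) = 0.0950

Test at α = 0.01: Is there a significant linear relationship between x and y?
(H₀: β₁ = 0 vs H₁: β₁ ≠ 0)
p-value = 0.0950 ≥ α = 0.01, so we fail to reject H₀. The relationship is not significant.

Hypothesis test for the slope coefficient:

H₀: β₁ = 0 (no linear relationship)
H₁: β₁ ≠ 0 (linear relationship exists)

Test statistic: t = β̂₁ / SE(β̂₁) = 0.8317 / 0.4733 = 1.7572

p = 0.0950: how often a slope estimate this far from 0 (in SE units) would arise by chance if β₁ were truly 0.

Decision rule: reject H₀ if p-value < α.
p-value = 0.0950 ≥ α = 0.01 → fail to reject H₀.

At α = 0.01 the data do not provide convincing evidence of a nonzero slope.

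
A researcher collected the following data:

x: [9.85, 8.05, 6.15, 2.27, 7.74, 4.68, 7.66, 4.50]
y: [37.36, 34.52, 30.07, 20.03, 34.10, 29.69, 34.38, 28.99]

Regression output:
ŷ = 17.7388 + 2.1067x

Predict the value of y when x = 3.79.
ŷ = 25.7232

x = 3.79 lies inside the observed range [2.27, 9.85], so the fitted equation applies directly:

ŷ = 17.7388 + 2.1067 × 3.79
ŷ = 17.7388 + 7.9844
ŷ = 25.7232

This is the fitted mean response at that x — an individual observation would come with a wider prediction interval.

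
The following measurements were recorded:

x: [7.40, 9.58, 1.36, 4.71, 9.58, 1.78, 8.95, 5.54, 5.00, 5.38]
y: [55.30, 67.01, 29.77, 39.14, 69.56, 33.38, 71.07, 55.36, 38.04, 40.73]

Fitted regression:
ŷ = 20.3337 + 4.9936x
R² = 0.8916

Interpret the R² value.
About 89.16% of the variability in y is accounted for by the regression on x (R² = 0.8916) — a strong linear fit.

R² (coefficient of determination) measures the proportion of variance in y explained by the regression model.

Here R² = 0.8916:
- Explained: 89.16% of the variation in y
- Unexplained (residual): 100% − 89.16% = 10.84%
- Rule of thumb (below 0.3 weak; 0.3 to below 0.7 moderate; 0.7 and above strong) → strong

Calculation: R² = 1 − (SS_res / SS_tot), where SS_res is the sum of squared residuals and SS_tot the total sum of squares.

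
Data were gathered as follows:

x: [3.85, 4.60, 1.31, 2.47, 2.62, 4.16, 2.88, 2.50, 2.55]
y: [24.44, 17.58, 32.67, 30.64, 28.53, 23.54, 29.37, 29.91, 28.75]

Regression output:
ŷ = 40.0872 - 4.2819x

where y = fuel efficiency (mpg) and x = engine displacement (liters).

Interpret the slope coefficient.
An increase of one liter in engine displacement is associated with a 4.2819 mpg decrease in predicted fuel efficiency.

The slope β₁ = -4.2819 gives the rate at which the fitted fuel efficiency changes with engine displacement.

Interpretation:
- Engine displacement up by 1 liter → predicted fuel efficiency decreases by 4.2819 mpg
- The effect is assumed constant over the observed range of x (linearity)
- The sign (−) gives the direction; the magnitude 4.2819 gives the size of the effect per liter

The intercept β₀ = 40.0872 is the predicted fuel efficiency when engine displacement = 0; since the smallest observed x is 1.31, this is an extrapolation and mainly anchors the line.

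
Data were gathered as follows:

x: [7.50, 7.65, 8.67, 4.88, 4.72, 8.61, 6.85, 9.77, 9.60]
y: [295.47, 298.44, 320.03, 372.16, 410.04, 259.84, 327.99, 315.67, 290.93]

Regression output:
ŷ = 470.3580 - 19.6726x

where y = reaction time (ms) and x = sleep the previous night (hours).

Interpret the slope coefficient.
On average, reaction time is about 19.6726 ms lower for every extra hour of sleep.

The slope β₁ = -19.6726 gives the rate at which the fitted reaction time changes with sleep.

Interpretation:
- Sleep up by 1 hour → predicted reaction time decreases by 19.6726 ms
- The effect is assumed constant over the observed range of x (linearity)

(β₀ = 470.3580 is the fitted value at x = 0 and is not part of the slope interpretation.)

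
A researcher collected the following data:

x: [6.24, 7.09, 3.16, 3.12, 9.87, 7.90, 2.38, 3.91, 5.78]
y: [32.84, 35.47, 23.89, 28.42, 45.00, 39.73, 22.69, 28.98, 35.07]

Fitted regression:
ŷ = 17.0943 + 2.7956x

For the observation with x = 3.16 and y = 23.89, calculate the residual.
Residual = -2.0384

The residual is the difference between the actual value and the predicted value:

Residual = y - ŷ

Step 1: Calculate predicted value
ŷ = 17.0943 + 2.7956 × 3.16
ŷ = 25.9284

Step 2: Calculate residual
Residual = 23.89 - 25.9284
Residual = -2.0384

Sign check: y < ŷ, so the point is below the line and the fit overestimates here.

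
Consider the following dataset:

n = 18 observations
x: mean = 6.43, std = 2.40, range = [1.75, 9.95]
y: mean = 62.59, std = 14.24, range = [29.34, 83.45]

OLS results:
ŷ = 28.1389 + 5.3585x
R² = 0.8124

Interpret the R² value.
About 81.24% of the variability in y is accounted for by the regression on x (R² = 0.8124) — a strong linear fit.

R² (coefficient of determination) measures the proportion of variance in y explained by the regression model.

Here R² = 0.8124:
- Explained: 81.24% of the variation in y
- Unexplained (residual): 100% − 81.24% = 18.76%
- Rule of thumb (below 0.3 weak; 0.3 to below 0.7 moderate; 0.7 and above strong) → strong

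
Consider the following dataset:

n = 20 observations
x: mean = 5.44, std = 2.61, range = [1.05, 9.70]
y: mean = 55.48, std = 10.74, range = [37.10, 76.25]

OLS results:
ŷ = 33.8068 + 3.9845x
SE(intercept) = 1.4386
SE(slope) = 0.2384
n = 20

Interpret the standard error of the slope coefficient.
SE(β̂₁) = 0.2384 is the estimated standard deviation of the slope estimate across repeated samples; relative to β̂₁ = 3.9845 that is 6.0%, a precise estimate.

SE(β̂₁) = 0.2384 says: if we drew many samples of n = 20 from the same population and refit each time, the fitted slopes would scatter with a standard deviation of roughly 0.2384 around the true β₁.

Relative precision:
- SE / |β̂₁| = 0.2384 / 3.9845 = 6.0%
- Rule of thumb (under 20%: precise; 20% to under 50%: moderately precise; 50% or more: imprecise) → precise

Link to interval estimation: a confidence interval for β₁ is β̂₁ ± t* × 0.2384, so SE sets the half-width per unit of t*.

What drives SE(β̂₁): larger n (here n = 20) → smaller SE.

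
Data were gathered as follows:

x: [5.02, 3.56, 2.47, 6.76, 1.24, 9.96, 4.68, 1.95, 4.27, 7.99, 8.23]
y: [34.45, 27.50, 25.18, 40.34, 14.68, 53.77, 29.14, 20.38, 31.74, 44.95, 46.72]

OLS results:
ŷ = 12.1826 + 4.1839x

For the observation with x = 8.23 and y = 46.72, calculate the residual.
Residual = 0.1039

The residual is the difference between the actual value and the predicted value:

Residual = y - ŷ

Step 1: Calculate predicted value
ŷ = 12.1826 + 4.1839 × 8.23
ŷ = 46.6161

Step 2: Calculate residual
Residual = 46.72 - 46.6161
Residual = 0.1039

Sign check: y > ŷ, so the point is above the line and the fit underestimates here.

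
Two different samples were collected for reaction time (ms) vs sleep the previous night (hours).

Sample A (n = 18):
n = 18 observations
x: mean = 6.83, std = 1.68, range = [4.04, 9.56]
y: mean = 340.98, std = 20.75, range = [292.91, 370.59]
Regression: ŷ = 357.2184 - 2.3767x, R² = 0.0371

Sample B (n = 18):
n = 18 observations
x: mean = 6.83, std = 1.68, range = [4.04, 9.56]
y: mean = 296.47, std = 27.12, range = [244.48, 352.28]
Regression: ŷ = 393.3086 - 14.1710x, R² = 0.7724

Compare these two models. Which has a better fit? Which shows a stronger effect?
Model B has the better fit (R² = 0.7724 vs 0.0371). Model B shows the stronger effect (|β₁| = 14.1710 vs 2.3767).

Model Comparison:

Which explains more variance? (R²)
- Model A: R² = 0.0371 → 3.71% of variance in reaction time explained
- Model B: R² = 0.7724 → 77.24% of variance in reaction time explained
- 0.7724 > 0.0371 → Model B has the better fit

Strength of effect — compare |β₁|:
- Model A: β₁ = -2.3767 → predicted reaction time falls 2.3767 ms per additional hour of sleep
- Model B: β₁ = -14.1710 → predicted reaction time falls 14.1710 ms per additional hour of sleep
- |-2.3767| < |-14.1710| → Model B shows the stronger marginal effect

Note: A steeper slope doesn't make a better model if the scatter around the line is large.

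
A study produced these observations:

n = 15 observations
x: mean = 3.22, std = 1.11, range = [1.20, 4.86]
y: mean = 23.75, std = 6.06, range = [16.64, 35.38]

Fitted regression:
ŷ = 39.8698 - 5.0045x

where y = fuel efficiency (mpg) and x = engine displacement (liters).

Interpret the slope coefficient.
For each additional liter of engine displacement, predicted fuel efficiency decreases by approximately 5.0045 mpg.

β₁ = -5.0045 is the change in predicted fuel efficiency (mpg) per additional liter of engine displacement.

Interpretation:
- Engine displacement up by 1 liter → predicted fuel efficiency decreases by 5.0045 mpg
- The effect is assumed constant over the observed range of x (linearity)
- The sign (−) gives the direction; the magnitude 5.0045 gives the size of the effect per liter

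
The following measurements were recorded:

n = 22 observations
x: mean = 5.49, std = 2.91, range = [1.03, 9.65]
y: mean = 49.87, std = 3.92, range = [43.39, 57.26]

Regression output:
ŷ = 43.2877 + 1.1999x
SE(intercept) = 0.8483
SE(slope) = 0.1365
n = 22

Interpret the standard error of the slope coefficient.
The slope 1.1999 is pinned down to within about ±0.1365 (one SE) by these data — relative uncertainty 11.4%, i.e. precise.

SE(β̂₁) = s / √Sxx, where s is the residual standard deviation and Sxx = Σ(x − x̄)². It is the yardstick for how far β̂₁ = 1.1999 could plausibly be from the true slope.

Relative precision:
- SE / |β̂₁| = 0.1365 / 1.1999 = 11.4%
- Rule of thumb (under 20%: precise; 20% to under 50%: moderately precise; 50% or more: imprecise) → precise

Link to interval estimation: a confidence interval for β₁ is β̂₁ ± t* × 0.1365, so SE sets the half-width per unit of t*.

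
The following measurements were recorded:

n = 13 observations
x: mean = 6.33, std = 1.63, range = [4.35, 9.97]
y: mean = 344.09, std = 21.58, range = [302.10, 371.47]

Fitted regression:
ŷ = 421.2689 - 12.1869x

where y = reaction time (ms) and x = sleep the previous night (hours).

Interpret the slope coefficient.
On average, reaction time is about 12.1869 ms lower for every extra hour of sleep.

The slope β₁ = -12.1869 gives the rate at which the fitted reaction time changes with sleep.

Interpretation:
- Sleep up by 1 hour → predicted reaction time decreases by 12.1869 ms
- This is a linear approximation: the same per-unit change is assumed across the whole observed x range
- The sign (−) gives the direction; the magnitude 12.1869 gives the size of the effect per hour

(β₀ = 421.2689 is the fitted value at x = 0 and is not part of the slope interpretation.)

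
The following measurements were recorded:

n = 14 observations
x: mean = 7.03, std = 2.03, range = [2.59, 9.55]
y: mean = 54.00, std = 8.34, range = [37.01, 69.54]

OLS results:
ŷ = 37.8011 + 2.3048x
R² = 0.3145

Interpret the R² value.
About 31.45% of the variability in y is accounted for by the regression on x (R² = 0.3145) — a moderate linear fit.

The coefficient of determination R² is the fraction of the total variation in y that the fitted line accounts for.

Here R² = 0.3145:
- Explained: 31.45% of the variation in y
- Unexplained (residual): 100% − 31.45% = 68.55%
- Rule of thumb (below 0.3 weak; 0.3 to below 0.7 moderate; 0.7 and above strong) → moderate

Note: R² says nothing about causation, and a high R² does not by itself mean the linear form is appropriate — check the residuals.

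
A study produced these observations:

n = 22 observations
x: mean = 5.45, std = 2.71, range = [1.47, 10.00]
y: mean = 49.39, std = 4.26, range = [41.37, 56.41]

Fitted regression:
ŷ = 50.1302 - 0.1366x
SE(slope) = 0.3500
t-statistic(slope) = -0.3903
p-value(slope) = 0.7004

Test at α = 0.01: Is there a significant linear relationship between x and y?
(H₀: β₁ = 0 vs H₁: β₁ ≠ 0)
p-value = 0.7004 ≥ α = 0.01, so we fail to reject H₀. The relationship is not significant.

Hypothesis test for the slope coefficient:

H₀: β₁ = 0 (no linear relationship)
H₁: β₁ ≠ 0 (linear relationship exists)

Test statistic: t = β̂₁ / SE(β̂₁) = -0.1366 / 0.3500 = -0.3903

With df = 20, the two-sided p-value for |t| = 0.3903 is 0.7004.

Decision rule: reject H₀ if p-value < α.
p-value = 0.7004 ≥ α = 0.01 → fail to reject H₀.

Conclusion: the linear association between x and y is not significant at the 1% level.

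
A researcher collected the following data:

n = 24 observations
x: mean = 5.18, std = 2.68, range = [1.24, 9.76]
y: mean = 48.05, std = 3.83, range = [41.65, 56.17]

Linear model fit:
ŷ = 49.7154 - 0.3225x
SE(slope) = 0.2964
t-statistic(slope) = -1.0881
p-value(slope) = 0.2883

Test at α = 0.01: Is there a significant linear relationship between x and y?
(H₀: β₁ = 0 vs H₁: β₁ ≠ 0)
Since p-value = 0.2883 ≥ α = 0.01, fail to reject H₀ — the slope is not significantly different from 0.

Hypothesis test for the slope coefficient:

H₀: β₁ = 0 (no linear relationship)
H₁: β₁ ≠ 0 (linear relationship exists)

Test statistic: t = β̂₁ / SE(β̂₁) = -0.3225 / 0.2964 = -1.0881

p = 0.2883: how often a slope estimate this far from 0 (in SE units) would arise by chance if β₁ were truly 0.

Decision rule: reject H₀ if p-value < α.
p-value = 0.2883 ≥ α = 0.01 → fail to reject H₀.

There is not sufficient evidence at the 1% significance level to conclude that a linear relationship exists between x and y.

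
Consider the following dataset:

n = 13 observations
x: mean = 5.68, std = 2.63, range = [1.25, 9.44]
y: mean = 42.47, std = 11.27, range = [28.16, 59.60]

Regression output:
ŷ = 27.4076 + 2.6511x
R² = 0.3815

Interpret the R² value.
About 38.15% of the variability in y is accounted for by the regression on x (R² = 0.3815) — a moderate linear fit.

R² (coefficient of determination) measures the proportion of variance in y explained by the regression model.

Here R² = 0.3815:
- Explained: 38.15% of the variation in y
- Unexplained (residual): 100% − 38.15% = 61.85%
- Rule of thumb (below 0.3 weak; 0.3 to below 0.7 moderate; 0.7 and above strong) → moderate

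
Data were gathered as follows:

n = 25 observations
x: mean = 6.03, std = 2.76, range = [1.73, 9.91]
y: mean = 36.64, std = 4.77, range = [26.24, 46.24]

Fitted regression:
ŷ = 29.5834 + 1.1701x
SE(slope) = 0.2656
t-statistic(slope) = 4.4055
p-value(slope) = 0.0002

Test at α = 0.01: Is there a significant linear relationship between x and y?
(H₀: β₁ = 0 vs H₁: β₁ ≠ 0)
Since p-value = 0.0002 < α = 0.01, reject H₀ — the slope is significantly different from 0.

Hypothesis test for the slope coefficient:

H₀: β₁ = 0 (no linear relationship)
H₁: β₁ ≠ 0 (linear relationship exists)

Test statistic: t = β̂₁ / SE(β̂₁) = 1.1701 / 0.2656 = 4.4055

With df = 23, the two-sided p-value for |t| = 4.4055 is 0.0002.

Decision rule: reject H₀ if p-value < α.
p-value = 0.0002 < α = 0.01 → reject H₀.

Conclusion: the linear association between x and y is significant at the 1% level.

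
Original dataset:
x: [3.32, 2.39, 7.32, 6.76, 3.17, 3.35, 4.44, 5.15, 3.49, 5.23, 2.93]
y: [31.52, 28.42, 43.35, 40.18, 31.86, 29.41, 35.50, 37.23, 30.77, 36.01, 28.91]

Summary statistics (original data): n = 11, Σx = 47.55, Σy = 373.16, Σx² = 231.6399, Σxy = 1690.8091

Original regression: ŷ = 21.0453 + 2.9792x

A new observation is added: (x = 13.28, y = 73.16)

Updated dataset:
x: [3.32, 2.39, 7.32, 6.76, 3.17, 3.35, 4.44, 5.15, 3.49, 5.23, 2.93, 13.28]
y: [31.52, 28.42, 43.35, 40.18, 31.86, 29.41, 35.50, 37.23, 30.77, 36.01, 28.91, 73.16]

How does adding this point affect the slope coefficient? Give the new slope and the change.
Adding the point moves β₁ from 2.9792 to 4.0134, i.e. it increases by 1.0342 (+34.7%).

x = 13.28 lies well outside the original x-range [2.39, 7.32] (x̄ ≈ 4.32), so this observation has high leverage and can move the slope substantially.

Step 1: Update the sums with the new point (n goes from 11 to 12)
Σx  = 47.55 + 13.28 = 60.83
Σy  = 373.16 + 73.16 = 446.32
Σx² = 231.6399 + 13.28² = 231.6399 + 176.3584 = 407.9983
Σxy = 1690.8091 + 13.28×73.16 = 1690.8091 + 971.5648 = 2662.3739

Step 2: Recompute the slope with b₁ = (nΣxy − ΣxΣy) / (nΣx² − (Σx)²)
Numerator   = 12×2662.3739 − 60.83×446.32 = 31948.4868 − 27149.6456 = 4798.8412
Denominator = 12×407.9983 − 60.83² = 4895.9796 − 3700.2889 = 1195.6907
b₁(new) = 4798.8412 / 1195.6907 = 4.0134

(Same formula on the original sums: (11×1690.8091 − 47.55×373.16) / (11×231.6399 − 47.55²) = 855.1421 / 287.0364 = 2.9792, matching the given fit.)

Step 3: Change in slope
Δβ₁ = 4.0134 − 2.9792 = +1.0342
Relative change = +1.0342 / 2.9792 × 100% = +34.7%
→ the slope increases when the point is added.

Because the point sits above the extension of the original line at a high-leverage x, it tilts the fit up.
In practice: investigate whether it comes from the same population as the rest of the sample; refit with and without it and report both if conclusions differ.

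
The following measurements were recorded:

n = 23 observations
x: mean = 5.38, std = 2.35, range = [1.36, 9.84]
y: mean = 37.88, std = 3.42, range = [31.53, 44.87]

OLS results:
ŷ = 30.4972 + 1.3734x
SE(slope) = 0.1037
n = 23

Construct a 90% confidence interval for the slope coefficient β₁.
The 90% CI for β₁ is (1.1950, 1.5518)

Confidence interval for the slope:

The 90% CI for β₁ is: β̂₁ ± t*(α/2, n-2) × SE(β̂₁)

Step 1: Find critical t-value
- Confidence level = 0.9
- Degrees of freedom = n - 2 = 23 - 2 = 21
- t*(α/2, 21) = 1.7207

Step 2: Calculate margin of error
Margin = 1.7207 × 0.1037 = 0.1784

Step 3: Construct interval
CI = 1.3734 ± 0.1784
CI = (1.1950, 1.5518)

Interpretation: intervals built this way capture the true β₁ in 90% of repeated samples; here the plausible range for the per-unit effect of x on y is 1.1950 to 1.5518.
The interval does not include 0, suggesting a significant linear relationship.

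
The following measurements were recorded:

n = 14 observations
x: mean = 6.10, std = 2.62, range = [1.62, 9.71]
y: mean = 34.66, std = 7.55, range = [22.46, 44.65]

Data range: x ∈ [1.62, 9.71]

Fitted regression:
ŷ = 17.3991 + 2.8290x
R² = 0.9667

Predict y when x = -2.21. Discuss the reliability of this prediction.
ŷ = 11.1470, but this is extrapolation (below the data range [1.62, 9.71]) and may be unreliable.

Prediction calculation:
ŷ = 17.3991 + 2.8290 × (-2.21)
ŷ = 11.1470

Reliability:
- Data range: x ∈ [1.62, 9.71]
- Prediction point: x = -2.21 is 3.83 units below the observed range → this is EXTRAPOLATION, not interpolation

Why that matters here:
- The standard error of prediction grows with (x − x̄)², and x = -2.21 is far from x̄ = 6.10
- Real relationships often flatten, saturate, or turn nonlinear at extremes
- R² describes fit only over the sampled x values; it says nothing about behaviour beyond them

A defensible statement: 'if the linear trend continued to x = -2.21, y would be about 11.1470' — the premise is untested.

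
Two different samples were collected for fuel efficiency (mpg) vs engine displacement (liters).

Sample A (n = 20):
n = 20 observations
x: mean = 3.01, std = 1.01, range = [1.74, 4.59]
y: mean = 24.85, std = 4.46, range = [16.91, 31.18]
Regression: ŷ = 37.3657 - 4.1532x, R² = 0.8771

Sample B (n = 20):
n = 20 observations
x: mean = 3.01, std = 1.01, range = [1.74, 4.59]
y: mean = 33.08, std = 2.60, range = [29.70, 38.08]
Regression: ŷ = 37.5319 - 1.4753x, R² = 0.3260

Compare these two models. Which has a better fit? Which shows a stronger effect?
Model A has the better fit (R² = 0.8771 vs 0.3260). Model A shows the stronger effect (|β₁| = 4.1532 vs 1.4753).

Model Comparison:

Fit — compare R²:
- Model A: R² = 0.8771 → 87.71% of variance in fuel efficiency explained
- Model B: R² = 0.3260 → 32.60% of variance in fuel efficiency explained
- 0.8771 > 0.3260 → Model A has the better fit

Which has the larger per-liter effect? (|β₁|)
- Model A: β₁ = -4.1532 → predicted fuel efficiency falls 4.1532 mpg per additional liter of engine displacement
- Model B: β₁ = -1.4753 → predicted fuel efficiency falls 1.4753 mpg per additional liter of engine displacement
- |-4.1532| > |-1.4753| → Model A shows the stronger marginal effect

Note: The two samples could reflect different populations, time periods, or measurement quality.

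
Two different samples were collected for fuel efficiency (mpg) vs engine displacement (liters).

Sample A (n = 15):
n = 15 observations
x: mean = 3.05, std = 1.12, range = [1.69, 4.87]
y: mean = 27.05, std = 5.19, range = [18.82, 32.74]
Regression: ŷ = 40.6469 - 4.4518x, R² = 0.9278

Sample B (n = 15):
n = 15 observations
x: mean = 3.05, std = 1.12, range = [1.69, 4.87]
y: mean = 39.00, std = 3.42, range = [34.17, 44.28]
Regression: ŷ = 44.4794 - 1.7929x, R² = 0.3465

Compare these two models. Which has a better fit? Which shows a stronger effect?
Model A has the better fit (R² = 0.9278 vs 0.3465). Model A shows the stronger effect (|β₁| = 4.4518 vs 1.7929).

Model Comparison:

Which explains more variance? (R²)
- Model A: R² = 0.9278 → 92.78% of variance in fuel efficiency explained
- Model B: R² = 0.3465 → 34.65% of variance in fuel efficiency explained
- 0.9278 > 0.3465 → Model A has the better fit

Strength of effect — compare |β₁|:
- Model A: β₁ = -4.4518 → predicted fuel efficiency falls 4.4518 mpg per additional liter of engine displacement
- Model B: β₁ = -1.7929 → predicted fuel efficiency falls 1.7929 mpg per additional liter of engine displacement
- |-4.4518| > |-1.7929| → Model A shows the stronger marginal effect

Note: The two samples could reflect different populations, time periods, or measurement quality.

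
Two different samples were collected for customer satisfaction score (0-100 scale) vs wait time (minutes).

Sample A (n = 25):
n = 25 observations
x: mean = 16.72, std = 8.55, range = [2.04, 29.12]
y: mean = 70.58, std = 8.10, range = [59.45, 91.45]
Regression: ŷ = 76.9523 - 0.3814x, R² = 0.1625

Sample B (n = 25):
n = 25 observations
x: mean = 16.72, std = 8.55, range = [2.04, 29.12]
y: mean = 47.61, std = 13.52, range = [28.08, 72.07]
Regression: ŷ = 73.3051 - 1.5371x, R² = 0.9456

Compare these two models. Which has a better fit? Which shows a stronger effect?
Model B has the better fit (R² = 0.9456 vs 0.1625). Model B shows the stronger effect (|β₁| = 1.5371 vs 0.3814).

Model Comparison:

Fit — compare R²:
- Model A: R² = 0.1625 → 16.25% of variance in satisfaction score explained
- Model B: R² = 0.9456 → 94.56% of variance in satisfaction score explained
- 0.9456 > 0.1625 → Model B has the better fit

Strength of effect — compare |β₁|:
- Model A: β₁ = -0.3814 → predicted satisfaction score falls 0.3814 points per additional minute of wait time
- Model B: β₁ = -1.5371 → predicted satisfaction score falls 1.5371 points per additional minute of wait time
- |-0.3814| < |-1.5371| → Model B shows the stronger marginal effect

Note: R² measures how tightly points cluster around the line; β₁ measures how steep the line is — they answer different questions.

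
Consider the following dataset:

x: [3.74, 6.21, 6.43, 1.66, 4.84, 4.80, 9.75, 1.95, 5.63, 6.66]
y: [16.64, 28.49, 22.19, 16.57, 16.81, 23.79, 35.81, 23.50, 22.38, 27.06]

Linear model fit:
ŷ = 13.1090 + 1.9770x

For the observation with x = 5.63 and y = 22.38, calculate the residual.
Residual = -1.8595

The residual is the difference between the actual value and the predicted value:

Residual = y - ŷ

Step 1: Calculate predicted value
ŷ = 13.1090 + 1.9770 × 5.63
ŷ = 24.2395

Step 2: Calculate residual
Residual = 22.38 - 24.2395
Residual = -1.8595

Sign check: y < ŷ, so the point is below the line and the fit overestimates here.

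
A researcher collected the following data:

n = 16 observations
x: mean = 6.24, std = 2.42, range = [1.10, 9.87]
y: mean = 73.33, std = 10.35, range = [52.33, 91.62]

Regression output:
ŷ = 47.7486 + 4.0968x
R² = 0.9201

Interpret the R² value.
R² = 0.9201 means 92.01% of the variation in y is explained by the linear relationship with x. This indicates a strong fit.

R² = 1 − SS_res/SS_tot compares the residual scatter to the total scatter of y about its mean.

Here R² = 0.9201:
- Explained: 92.01% of the variation in y
- Unexplained (residual): 100% − 92.01% = 7.99%
- Rule of thumb (below 0.3 weak; 0.3 to below 0.7 moderate; 0.7 and above strong) → strong

Note: R² says nothing about causation, and a high R² does not by itself mean the linear form is appropriate — check the residuals.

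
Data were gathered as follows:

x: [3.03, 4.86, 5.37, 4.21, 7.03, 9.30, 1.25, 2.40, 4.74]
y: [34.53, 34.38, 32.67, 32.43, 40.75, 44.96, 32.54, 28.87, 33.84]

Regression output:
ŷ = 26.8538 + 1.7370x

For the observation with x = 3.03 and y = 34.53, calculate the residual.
Residual = 2.4131

The residual is the difference between the actual value and the predicted value:

Residual = y - ŷ

Step 1: Calculate predicted value
ŷ = 26.8538 + 1.7370 × 3.03
ŷ = 32.1169

Step 2: Calculate residual
Residual = 34.53 - 32.1169
Residual = 2.4131

Interpretation: the model underestimates the actual value by 2.4131 at this point (positive residual → observation lies above the fitted line).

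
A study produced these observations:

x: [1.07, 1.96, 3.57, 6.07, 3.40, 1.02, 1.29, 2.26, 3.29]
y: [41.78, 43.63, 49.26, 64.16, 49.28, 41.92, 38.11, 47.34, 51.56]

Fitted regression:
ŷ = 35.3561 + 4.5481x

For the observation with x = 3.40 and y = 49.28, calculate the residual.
Residual = -1.5396

The residual is the difference between the actual value and the predicted value:

Residual = y - ŷ

Step 1: Calculate predicted value
ŷ = 35.3561 + 4.5481 × 3.40
ŷ = 50.8196

Step 2: Calculate residual
Residual = 49.28 - 50.8196
Residual = -1.5396

Interpretation: the model overestimates the actual value by 1.5396 at this point (negative residual → observation lies below the fitted line).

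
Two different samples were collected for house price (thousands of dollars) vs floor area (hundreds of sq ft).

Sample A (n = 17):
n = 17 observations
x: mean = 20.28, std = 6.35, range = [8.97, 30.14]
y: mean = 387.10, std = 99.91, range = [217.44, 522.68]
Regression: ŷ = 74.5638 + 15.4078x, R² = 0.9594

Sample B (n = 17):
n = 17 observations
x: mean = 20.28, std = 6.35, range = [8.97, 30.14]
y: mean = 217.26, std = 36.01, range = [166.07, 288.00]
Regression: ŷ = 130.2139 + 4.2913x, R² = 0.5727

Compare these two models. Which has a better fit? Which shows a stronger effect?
Model A has the better fit (R² = 0.9594 vs 0.5727). Model A shows the stronger effect (|β₁| = 15.4078 vs 4.2913).

Model Comparison:

Which explains more variance? (R²)
- Model A: R² = 0.9594 → 95.94% of variance in house price explained
- Model B: R² = 0.5727 → 57.27% of variance in house price explained
- 0.9594 > 0.5727 → Model A has the better fit

Effect size (slope magnitude):
- Model A: β₁ = 15.4078 → predicted house price rises 15.4078 thousand dollars per additional hundred sq ft of floor area
- Model B: β₁ = 4.2913 → predicted house price rises 4.2913 thousand dollars per additional hundred sq ft of floor area
- |15.4078| > |4.2913| → Model A shows the stronger marginal effect

Note: The two samples could reflect different populations, time periods, or measurement quality.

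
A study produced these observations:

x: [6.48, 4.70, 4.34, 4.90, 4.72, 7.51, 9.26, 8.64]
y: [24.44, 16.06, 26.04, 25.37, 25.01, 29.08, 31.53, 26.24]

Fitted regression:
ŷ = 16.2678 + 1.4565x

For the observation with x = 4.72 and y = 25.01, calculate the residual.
Residual = 1.8675

The residual is the difference between the actual value and the predicted value:

Residual = y - ŷ

Step 1: Calculate predicted value
ŷ = 16.2678 + 1.4565 × 4.72
ŷ = 23.1425

Step 2: Calculate residual
Residual = 25.01 - 23.1425
Residual = 1.8675

Sign check: y > ŷ, so the point is above the line and the fit underestimates here.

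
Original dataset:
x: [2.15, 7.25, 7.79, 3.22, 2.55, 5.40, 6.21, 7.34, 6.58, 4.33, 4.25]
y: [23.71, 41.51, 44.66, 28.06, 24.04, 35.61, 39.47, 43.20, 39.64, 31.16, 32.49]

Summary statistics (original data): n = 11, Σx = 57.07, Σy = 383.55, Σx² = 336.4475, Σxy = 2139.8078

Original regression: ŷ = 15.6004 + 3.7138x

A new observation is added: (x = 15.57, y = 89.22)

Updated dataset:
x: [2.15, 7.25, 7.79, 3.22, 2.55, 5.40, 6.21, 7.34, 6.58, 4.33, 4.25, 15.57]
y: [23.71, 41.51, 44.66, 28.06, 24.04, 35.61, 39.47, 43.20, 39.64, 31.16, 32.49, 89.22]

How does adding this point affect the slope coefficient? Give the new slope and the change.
Adding the point moves β₁ from 3.7138 to 4.7940, i.e. it increases by 1.0802 (+29.1%).

The new point has HIGH LEVERAGE: x = 15.57 is far from the original mean x̄ = 57.07/11 ≈ 5.19 (original range [2.15, 7.79]).

Step 1: Update the sums with the new point (n goes from 11 to 12)
Σx  = 57.07 + 15.57 = 72.64
Σy  = 383.55 + 89.22 = 472.77
Σx² = 336.4475 + 15.57² = 336.4475 + 242.4249 = 578.8724
Σxy = 2139.8078 + 15.57×89.22 = 2139.8078 + 1389.1554 = 3528.9632

Step 2: Recompute the slope with b₁ = (nΣxy − ΣxΣy) / (nΣx² − (Σx)²)
Numerator   = 12×3528.9632 − 72.64×472.77 = 42347.5584 − 34342.0128 = 8005.5456
Denominator = 12×578.8724 − 72.64² = 6946.4688 − 5276.5696 = 1669.8992
b₁(new) = 8005.5456 / 1669.8992 = 4.7940

(Same formula on the original sums: (11×2139.8078 − 57.07×383.55) / (11×336.4475 − 57.07²) = 1648.6873 / 443.9376 = 3.7138, matching the given fit.)

Step 3: Change in slope
Δβ₁ = 4.7940 − 3.7138 = +1.0802
Relative change = +1.0802 / 3.7138 × 100% = +29.1%
→ the slope increases when the point is added.

Because the point sits above the extension of the original line at a high-leverage x, it tilts the fit up.
In practice: refit with and without it and report both if conclusions differ.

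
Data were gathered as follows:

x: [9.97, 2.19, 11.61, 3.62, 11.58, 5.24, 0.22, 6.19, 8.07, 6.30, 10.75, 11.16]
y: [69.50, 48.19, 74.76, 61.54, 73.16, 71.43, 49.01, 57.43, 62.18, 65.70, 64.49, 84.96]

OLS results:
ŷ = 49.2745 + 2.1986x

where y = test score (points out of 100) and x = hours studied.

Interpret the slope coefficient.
For each additional hour of study time, predicted test score increases by approximately 2.1986 points.

The slope coefficient β₁ = 2.1986 represents the marginal effect of study time on test score.

Interpretation:
- Study time up by 1 hour → predicted test score increases by 2.1986 points
- This is a linear approximation: the same per-unit change is assumed across the whole observed x range

(β₀ = 49.2745 is the fitted value at x = 0 and is not part of the slope interpretation.)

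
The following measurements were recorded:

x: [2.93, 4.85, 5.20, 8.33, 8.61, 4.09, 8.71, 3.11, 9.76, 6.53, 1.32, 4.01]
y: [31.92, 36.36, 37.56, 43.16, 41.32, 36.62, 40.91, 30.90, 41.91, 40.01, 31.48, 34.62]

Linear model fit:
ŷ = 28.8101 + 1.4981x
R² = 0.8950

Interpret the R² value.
The model explains 89.50% of the variance in y (R² = 0.8950), leaving 10.50% unexplained; the fit is strong.

The coefficient of determination R² is the fraction of the total variation in y that the fitted line accounts for.

Here R² = 0.8950:
- Explained: 89.50% of the variation in y
- Unexplained (residual): 100% − 89.50% = 10.50%
- Rule of thumb (below 0.3 weak; 0.3 to below 0.7 moderate; 0.7 and above strong) → strong

Note: R² says nothing about causation, and a high R² does not by itself mean the linear form is appropriate — check the residuals.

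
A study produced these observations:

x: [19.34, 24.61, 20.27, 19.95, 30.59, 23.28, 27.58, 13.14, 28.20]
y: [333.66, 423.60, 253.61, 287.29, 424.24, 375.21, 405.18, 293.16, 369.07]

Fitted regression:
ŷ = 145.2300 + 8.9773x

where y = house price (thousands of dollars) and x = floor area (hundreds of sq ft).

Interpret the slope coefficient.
An increase of one hundred sq ft in floor area is associated with a 8.9773 thousand dollars increase in predicted house price.

The slope β₁ = 8.9773 gives the rate at which the fitted house price changes with floor area.

Interpretation:
- Floor area up by 1 hundred sq ft → predicted house price increases by 8.9773 thousand dollars
- The effect is assumed constant over the observed range of x (linearity)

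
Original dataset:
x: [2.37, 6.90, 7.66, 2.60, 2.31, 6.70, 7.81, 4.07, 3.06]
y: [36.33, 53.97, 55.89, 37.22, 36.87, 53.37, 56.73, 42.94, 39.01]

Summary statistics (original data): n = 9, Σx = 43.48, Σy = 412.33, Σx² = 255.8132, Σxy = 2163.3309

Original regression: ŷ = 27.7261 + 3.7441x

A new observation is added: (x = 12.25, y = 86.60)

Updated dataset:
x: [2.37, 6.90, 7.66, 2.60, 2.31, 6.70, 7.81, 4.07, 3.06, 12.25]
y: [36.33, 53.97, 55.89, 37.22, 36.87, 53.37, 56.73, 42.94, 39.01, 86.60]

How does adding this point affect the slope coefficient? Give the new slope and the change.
Adding the point moves β₁ from 3.7441 to 4.6556, i.e. it increases by 0.9115 (+24.3%).

The new point has HIGH LEVERAGE: x = 12.25 is far from the original mean x̄ = 43.48/9 ≈ 4.83 (original range [2.31, 7.81]).

Step 1: Update the sums with the new point (n goes from 9 to 10)
Σx  = 43.48 + 12.25 = 55.73
Σy  = 412.33 + 86.60 = 498.93
Σx² = 255.8132 + 12.25² = 255.8132 + 150.0625 = 405.8757
Σxy = 2163.3309 + 12.25×86.60 = 2163.3309 + 1060.8500 = 3224.1809

Step 2: Recompute the slope with b₁ = (nΣxy − ΣxΣy) / (nΣx² − (Σx)²)
Numerator   = 10×3224.1809 − 55.73×498.93 = 32241.8090 − 27805.3689 = 4436.4401
Denominator = 10×405.8757 − 55.73² = 4058.7570 − 3105.8329 = 952.9241
b₁(new) = 4436.4401 / 952.9241 = 4.6556

(Same formula on the original sums: (9×2163.3309 − 43.48×412.33) / (9×255.8132 − 43.48²) = 1541.8697 / 411.8084 = 3.7441, matching the given fit.)

Step 3: Change in slope
Δβ₁ = 4.6556 − 3.7441 = +0.9115
Relative change = +0.9115 / 3.7441 × 100% = +24.3%
→ the slope increases when the point is added.

Because the point sits above the extension of the original line at a high-leverage x, it tilts the fit up.
In practice: check such a point for data-entry or measurement error; examine leverage (hᵢ) and Cook's distance rather than deleting it automatically.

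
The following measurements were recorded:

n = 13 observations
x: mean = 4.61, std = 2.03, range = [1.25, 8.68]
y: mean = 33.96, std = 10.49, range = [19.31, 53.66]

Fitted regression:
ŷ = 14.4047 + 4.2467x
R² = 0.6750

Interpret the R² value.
R² = 0.6750 means 67.50% of the variation in y is explained by the linear relationship with x. This indicates a moderate fit.

The coefficient of determination R² is the fraction of the total variation in y that the fitted line accounts for.

Here R² = 0.6750:
- Explained: 67.50% of the variation in y
- Unexplained (residual): 100% − 67.50% = 32.50%
- Rule of thumb (below 0.3 weak; 0.3 to below 0.7 moderate; 0.7 and above strong) → moderate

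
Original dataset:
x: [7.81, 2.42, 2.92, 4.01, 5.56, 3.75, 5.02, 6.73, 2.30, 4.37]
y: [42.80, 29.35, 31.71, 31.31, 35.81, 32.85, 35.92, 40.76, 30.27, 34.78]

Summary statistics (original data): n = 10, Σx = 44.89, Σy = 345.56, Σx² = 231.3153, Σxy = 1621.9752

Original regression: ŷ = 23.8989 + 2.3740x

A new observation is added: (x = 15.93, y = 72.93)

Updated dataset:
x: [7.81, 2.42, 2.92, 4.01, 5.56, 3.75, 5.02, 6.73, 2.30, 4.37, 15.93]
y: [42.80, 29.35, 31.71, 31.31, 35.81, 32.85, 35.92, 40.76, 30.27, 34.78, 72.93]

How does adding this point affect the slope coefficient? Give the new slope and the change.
New slope β₁ = 3.1578 versus 2.3740 before: a change of +0.7838 (+33.0%).

x = 15.93 lies well outside the original x-range [2.30, 7.81] (x̄ ≈ 4.49), so this observation has high leverage and can move the slope substantially.

Step 1: Update the sums with the new point (n goes from 10 to 11)
Σx  = 44.89 + 15.93 = 60.82
Σy  = 345.56 + 72.93 = 418.49
Σx² = 231.3153 + 15.93² = 231.3153 + 253.7649 = 485.0802
Σxy = 1621.9752 + 15.93×72.93 = 1621.9752 + 1161.7749 = 2783.7501

Step 2: Recompute the slope with b₁ = (nΣxy − ΣxΣy) / (nΣx² − (Σx)²)
Numerator   = 11×2783.7501 − 60.82×418.49 = 30621.2511 − 25452.5618 = 5168.6893
Denominator = 11×485.0802 − 60.82² = 5335.8822 − 3699.0724 = 1636.8098
b₁(new) = 5168.6893 / 1636.8098 = 3.1578

(Same formula on the original sums: (10×1621.9752 − 44.89×345.56) / (10×231.3153 − 44.89²) = 707.5636 / 298.0409 = 2.3740, matching the given fit.)

Step 3: Change in slope
Δβ₁ = 3.1578 − 2.3740 = +0.7838
Relative change = +0.7838 / 2.3740 × 100% = +33.0%
→ the slope increases when the point is added.

Because the point sits above the extension of the original line at a high-leverage x, it tilts the fit up.
In practice: check such a point for data-entry or measurement error.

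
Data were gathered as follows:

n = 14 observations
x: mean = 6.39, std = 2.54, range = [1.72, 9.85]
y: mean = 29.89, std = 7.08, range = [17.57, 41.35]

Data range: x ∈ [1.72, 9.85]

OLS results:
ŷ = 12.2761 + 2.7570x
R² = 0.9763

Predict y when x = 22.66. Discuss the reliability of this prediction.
ŷ = 74.7497, but this is extrapolation (above the data range [1.72, 9.85]) and may be unreliable.

Prediction calculation:
ŷ = 12.2761 + 2.7570 × 22.66
ŷ = 74.7497

Reliability:
- Data range: x ∈ [1.72, 9.85]
- Prediction point: x = 22.66 is 12.81 units above the observed range → this is EXTRAPOLATION, not interpolation

Why that matters here:
- The linear relationship may not hold outside the observed range
- R² describes fit only over the sampled x values; it says nothing about behaviour beyond them

Report the number if required, but flag clearly that it is an extrapolation.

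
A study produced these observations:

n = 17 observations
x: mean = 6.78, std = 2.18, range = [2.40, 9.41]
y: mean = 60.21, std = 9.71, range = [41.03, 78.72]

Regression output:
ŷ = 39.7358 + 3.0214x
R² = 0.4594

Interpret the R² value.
About 45.94% of the variability in y is accounted for by the regression on x (R² = 0.4594) — a moderate linear fit.

R² = 1 − SS_res/SS_tot compares the residual scatter to the total scatter of y about its mean.

Here R² = 0.4594:
- Explained: 45.94% of the variation in y
- Unexplained (residual): 100% − 45.94% = 54.06%
- Rule of thumb (below 0.3 weak; 0.3 to below 0.7 moderate; 0.7 and above strong) → moderate

Equivalently, for simple linear regression R² = r², so |r| = √0.4594 ≈ 0.6778.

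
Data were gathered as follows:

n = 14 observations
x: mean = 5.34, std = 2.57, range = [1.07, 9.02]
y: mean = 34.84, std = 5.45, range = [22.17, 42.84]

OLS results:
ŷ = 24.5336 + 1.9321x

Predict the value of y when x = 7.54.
ŷ = 39.1016

To predict y for x = 7.54, substitute into the regression equation:

ŷ = 24.5336 + 1.9321 × 7.54
ŷ = 24.5336 + 14.5680
ŷ = 39.1016

This is the fitted mean response at that x — an individual observation would come with a wider prediction interval.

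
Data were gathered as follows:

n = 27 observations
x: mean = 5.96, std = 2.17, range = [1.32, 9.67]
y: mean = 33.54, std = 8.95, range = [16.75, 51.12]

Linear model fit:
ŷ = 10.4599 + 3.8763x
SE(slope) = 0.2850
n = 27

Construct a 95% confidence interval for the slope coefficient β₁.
The 95% CI for β₁ is (3.2893, 4.4633)

Confidence interval for the slope:

The 95% CI for β₁ is: β̂₁ ± t*(α/2, n-2) × SE(β̂₁)

Step 1: Find critical t-value
- Confidence level = 0.95
- Degrees of freedom = n - 2 = 27 - 2 = 25
- t*(α/2, 25) = 2.0595

Step 2: Calculate margin of error
Margin = 2.0595 × 0.2850 = 0.5870

Step 3: Construct interval
CI = 3.8763 ± 0.5870
CI = (3.2893, 4.4633)

Interpretation: intervals built this way capture the true β₁ in 95% of repeated samples; here the plausible range for the per-unit effect of x on y is 3.2893 to 4.4633.
The interval does not include 0, suggesting a significant linear relationship.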